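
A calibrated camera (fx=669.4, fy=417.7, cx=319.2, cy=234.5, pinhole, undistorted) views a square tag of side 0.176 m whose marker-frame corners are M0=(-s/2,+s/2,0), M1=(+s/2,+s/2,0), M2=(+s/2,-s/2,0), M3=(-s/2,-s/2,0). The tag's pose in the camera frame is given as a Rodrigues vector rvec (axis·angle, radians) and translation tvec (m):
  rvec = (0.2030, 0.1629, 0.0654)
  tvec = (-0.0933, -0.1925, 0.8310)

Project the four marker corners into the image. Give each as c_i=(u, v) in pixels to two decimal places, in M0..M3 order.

Intrinsics K: fx=669.4, fy=417.7, cx=319.2, cy=234.5
Marker side s = 0.176 m; corners in marker frame (Z=0):
  M0 = (-0.0880, +0.0880, 0)
  M1 = (+0.0880, +0.0880, 0)
  M2 = (+0.0880, -0.0880, 0)
  M3 = (-0.0880, -0.0880, 0)
rvec = (0.2030, 0.1629, 0.0654), |rvec| = θ = 0.26837 rad = 15.376°
Rodrigues: sinθ=0.26516, 1−cosθ=0.03580; R = I + sinθ·[k]× + (1−cosθ)·[k]×²:
    [+0.98469 -0.04818 +0.16755]
    [+0.08105 +0.97739 -0.19528]
    [-0.15435 +0.20587 +0.96633]
t = (-0.0933, -0.1925, 0.8310) m
M0: Pc = R·M0+t = (-0.18419, -0.11362, +0.86270); u = 669.4·(-0.18419)/0.86270 + 319.2 = 176.2784, v = 417.7·(-0.11362)/0.86270 + 234.5 = 179.4867
M1: Pc = R·M1+t = (-0.01089, -0.09936, +0.83553); u = 669.4·(-0.01089)/0.83553 + 319.2 = 310.4771, v = 417.7·(-0.09936)/0.83553 + 234.5 = 184.8296
M2: Pc = R·M2+t = (-0.00241, -0.27138, +0.79930); u = 669.4·(-0.00241)/0.79930 + 319.2 = 317.1837, v = 417.7·(-0.27138)/0.79930 + 234.5 = 92.6828
M3: Pc = R·M3+t = (-0.17571, -0.28564, +0.82647); u = 669.4·(-0.17571)/0.82647 + 319.2 = 176.8812, v = 417.7·(-0.28564)/0.82647 + 234.5 = 90.1346

c0=(176.28, 179.49) c1=(310.48, 184.83) c2=(317.18, 92.68) c3=(176.88, 90.13)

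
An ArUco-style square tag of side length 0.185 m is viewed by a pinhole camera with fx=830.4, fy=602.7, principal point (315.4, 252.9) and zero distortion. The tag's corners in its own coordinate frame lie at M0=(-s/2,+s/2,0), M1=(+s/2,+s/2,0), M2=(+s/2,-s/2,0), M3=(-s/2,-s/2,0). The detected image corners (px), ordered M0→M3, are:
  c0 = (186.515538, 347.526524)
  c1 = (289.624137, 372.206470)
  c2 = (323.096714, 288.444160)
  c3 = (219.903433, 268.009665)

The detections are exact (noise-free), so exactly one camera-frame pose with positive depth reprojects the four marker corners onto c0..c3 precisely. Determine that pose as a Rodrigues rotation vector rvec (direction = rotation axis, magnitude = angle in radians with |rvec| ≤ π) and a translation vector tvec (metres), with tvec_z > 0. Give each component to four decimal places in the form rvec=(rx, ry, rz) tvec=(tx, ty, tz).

rvec=(-0.1533, 0.3334, 0.2633) tvec=(-0.0981, 0.1436, 1.3200)

Intrinsics K: fx=830.4, fy=602.7, cx=315.4, cy=252.9
Marker side s = 0.185 m; corners in marker frame (Z=0):
  M0 = (-0.0925, +0.0925, 0)
  M1 = (+0.0925, +0.0925, 0)
  M2 = (+0.0925, -0.0925, 0)
  M3 = (-0.0925, -0.0925, 0)
Detected image corners:
  c0 = (186.515538, 347.526524) px
  c1 = (289.624137, 372.206470) px
  c2 = (323.096714, 288.444160) px
  c3 = (219.903433, 268.009665) px
Planar DLT: solve 8×8 A·h = b for H (H[2,2]=1):
  H  [+491.55527 -200.96401 +253.67176]
  H  [+39.17614 +415.64315 +318.47605]
  H  [-0.25912 -0.07954 +1.00000]
B = K⁻¹H; ‖b₁‖=0.757582, ‖b₂‖=0.757582; λ = 2/(‖b₁‖+‖b₂‖) = 1.319990, sign → tz>0 ⇒ λ=+1.319990
r₁ = λ·B[:,0] = (+0.91128,+0.22932,-0.34203); r₂ = λ·B[:,1] = (-0.27957,+0.95437,-0.10499)
r₃ = r₁×r₂ = (+0.30235,+0.19130,+0.93380); SVD([r₁ r₂ r₃]) → R = UVᵀ:
  R  [+0.91128 -0.27957 +0.30235]
  R  [+0.22932 +0.95437 +0.19130]
  R  [-0.34203 -0.10499 +0.93380]
t = (-0.09812, +0.14362, +1.31999) m
tr R = 2.799449; θ = arccos((tr R − 1)/2) = 0.451658 rad = 25.878°
axis k = ((R−Rᵀ)₃₂, (R−Rᵀ)₁₃, (R−Rᵀ)₂₁) / (2 sinθ) = (-0.339426, +0.738190, +0.582980)
rvec = θ·k = (-0.153304, +0.333410, +0.263308)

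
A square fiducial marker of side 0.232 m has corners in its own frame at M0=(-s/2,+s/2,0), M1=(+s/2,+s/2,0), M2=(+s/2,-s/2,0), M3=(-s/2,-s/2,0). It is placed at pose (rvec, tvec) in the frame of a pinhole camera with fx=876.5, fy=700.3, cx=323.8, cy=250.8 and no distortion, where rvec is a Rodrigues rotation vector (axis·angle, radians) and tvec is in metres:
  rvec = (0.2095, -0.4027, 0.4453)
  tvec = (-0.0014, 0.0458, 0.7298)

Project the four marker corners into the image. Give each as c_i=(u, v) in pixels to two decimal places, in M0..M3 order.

c0=(134.04, 356.52) c1=(369.67, 420.48) c2=(492.42, 238.82) c3=(265.81, 145.87)

Intrinsics K: fx=876.5, fy=700.3, cx=323.8, cy=250.8
Marker side s = 0.232 m; corners in marker frame (Z=0):
  M0 = (-0.1160, +0.1160, 0)
  M1 = (+0.1160, +0.1160, 0)
  M2 = (+0.1160, -0.1160, 0)
  M3 = (-0.1160, -0.1160, 0)
rvec = (0.2095, -0.4027, 0.4453), |rvec| = θ = 0.63588 rad = 36.434°
Rodrigues: sinθ=0.59389, 1−cosθ=0.19545; R = I + sinθ·[k]× + (1−cosθ)·[k]×²:
    [+0.82576 -0.45667 -0.33101]
    [+0.37511 +0.88293 -0.28234]
    [+0.42120 +0.10898 +0.90040]
t = (-0.0014, 0.0458, 0.7298) m
M0: Pc = R·M0+t = (-0.15016, +0.10471, +0.69358); u = 876.5·(-0.15016)/0.69358 + 323.8 = 134.0357, v = 700.3·(+0.10471)/0.69358 + 250.8 = 356.5216
M1: Pc = R·M1+t = (+0.04141, +0.19173, +0.79130); u = 876.5·(+0.04141)/0.79130 + 323.8 = 369.6735, v = 700.3·(+0.19173)/0.79130 + 250.8 = 420.4836
M2: Pc = R·M2+t = (+0.14736, -0.01311, +0.76602); u = 876.5·(+0.14736)/0.76602 + 323.8 = 492.4165, v = 700.3·(-0.01311)/0.76602 + 250.8 = 238.8170
M3: Pc = R·M3+t = (-0.04421, -0.10013, +0.66830); u = 876.5·(-0.04421)/0.66830 + 323.8 = 265.8110, v = 700.3·(-0.10013)/0.66830 + 250.8 = 145.8719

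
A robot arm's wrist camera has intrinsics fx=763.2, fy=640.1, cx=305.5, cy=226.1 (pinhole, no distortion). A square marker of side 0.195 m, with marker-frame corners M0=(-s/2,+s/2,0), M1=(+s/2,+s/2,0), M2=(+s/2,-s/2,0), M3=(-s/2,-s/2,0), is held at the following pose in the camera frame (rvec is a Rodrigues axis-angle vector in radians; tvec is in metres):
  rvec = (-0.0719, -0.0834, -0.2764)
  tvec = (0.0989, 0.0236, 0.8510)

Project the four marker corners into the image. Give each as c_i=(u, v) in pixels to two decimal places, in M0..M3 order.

c0=(334.96, 335.88) c1=(501.36, 294.21) c2=(451.41, 154.96) c3=(286.23, 193.11)

Intrinsics K: fx=763.2, fy=640.1, cx=305.5, cy=226.1
Marker side s = 0.195 m; corners in marker frame (Z=0):
  M0 = (-0.0975, +0.0975, 0)
  M1 = (+0.0975, +0.0975, 0)
  M2 = (+0.0975, -0.0975, 0)
  M3 = (-0.0975, -0.0975, 0)
rvec = (-0.0719, -0.0834, -0.2764), |rvec| = θ = 0.29753 rad = 17.047°
Rodrigues: sinθ=0.29316, 1−cosθ=0.04394; R = I + sinθ·[k]× + (1−cosθ)·[k]×²:
    [+0.95863 +0.27532 -0.07231]
    [-0.26936 +0.95952 +0.08229]
    [+0.09204 -0.05940 +0.99398]
t = (0.0989, 0.0236, 0.8510) m
M0: Pc = R·M0+t = (+0.03228, +0.14342, +0.83623); u = 763.2·(+0.03228)/0.83623 + 305.5 = 334.9579, v = 640.1·(+0.14342)/0.83623 + 226.1 = 335.8784
M1: Pc = R·M1+t = (+0.21921, +0.09089, +0.85418); u = 763.2·(+0.21921)/0.85418 + 305.5 = 501.3610, v = 640.1·(+0.09089)/0.85418 + 226.1 = 294.2103
M2: Pc = R·M2+t = (+0.16552, -0.09622, +0.86577); u = 763.2·(+0.16552)/0.86577 + 305.5 = 451.4139, v = 640.1·(-0.09622)/0.86577 + 226.1 = 154.9632
M3: Pc = R·M3+t = (-0.02141, -0.04369, +0.84782); u = 763.2·(-0.02141)/0.84782 + 305.5 = 286.2271, v = 640.1·(-0.04369)/0.84782 + 226.1 = 193.1143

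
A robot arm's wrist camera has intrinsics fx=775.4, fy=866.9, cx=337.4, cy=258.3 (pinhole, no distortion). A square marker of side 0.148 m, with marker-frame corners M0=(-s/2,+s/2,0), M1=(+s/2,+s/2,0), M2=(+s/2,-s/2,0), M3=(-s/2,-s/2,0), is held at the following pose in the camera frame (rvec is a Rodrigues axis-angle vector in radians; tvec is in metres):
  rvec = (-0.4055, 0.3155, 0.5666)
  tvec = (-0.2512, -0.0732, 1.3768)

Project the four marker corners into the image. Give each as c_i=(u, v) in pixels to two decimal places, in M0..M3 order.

c0=(139.88, 227.16) c1=(200.35, 269.50) c2=(252.66, 197.08) c3=(191.81, 158.94)

Intrinsics K: fx=775.4, fy=866.9, cx=337.4, cy=258.3
Marker side s = 0.148 m; corners in marker frame (Z=0):
  M0 = (-0.0740, +0.0740, 0)
  M1 = (+0.0740, +0.0740, 0)
  M2 = (+0.0740, -0.0740, 0)
  M3 = (-0.0740, -0.0740, 0)
rvec = (-0.4055, 0.3155, 0.5666), |rvec| = θ = 0.76486 rad = 43.823°
Rodrigues: sinθ=0.69243, 1−cosθ=0.27852; R = I + sinθ·[k]× + (1−cosθ)·[k]×²:
    [+0.79977 -0.57386 +0.17624]
    [+0.45204 +0.76887 +0.45221]
    [-0.39501 -0.28200 +0.87432]
t = (-0.2512, -0.0732, 1.3768) m
M0: Pc = R·M0+t = (-0.35285, -0.04975, +1.38516); u = 775.4·(-0.35285)/1.38516 + 337.4 = 139.8792, v = 866.9·(-0.04975)/1.38516 + 258.3 = 227.1613
M1: Pc = R·M1+t = (-0.23448, +0.01715, +1.32670); u = 775.4·(-0.23448)/1.32670 + 337.4 = 200.3548, v = 866.9·(+0.01715)/1.32670 + 258.3 = 269.5046
M2: Pc = R·M2+t = (-0.14955, -0.09665, +1.36844); u = 775.4·(-0.14955)/1.36844 + 337.4 = 252.6592, v = 866.9·(-0.09665)/1.36844 + 258.3 = 197.0754
M3: Pc = R·M3+t = (-0.26792, -0.16355, +1.42690); u = 775.4·(-0.26792)/1.42690 + 337.4 = 191.8095, v = 866.9·(-0.16355)/1.42690 + 258.3 = 158.9381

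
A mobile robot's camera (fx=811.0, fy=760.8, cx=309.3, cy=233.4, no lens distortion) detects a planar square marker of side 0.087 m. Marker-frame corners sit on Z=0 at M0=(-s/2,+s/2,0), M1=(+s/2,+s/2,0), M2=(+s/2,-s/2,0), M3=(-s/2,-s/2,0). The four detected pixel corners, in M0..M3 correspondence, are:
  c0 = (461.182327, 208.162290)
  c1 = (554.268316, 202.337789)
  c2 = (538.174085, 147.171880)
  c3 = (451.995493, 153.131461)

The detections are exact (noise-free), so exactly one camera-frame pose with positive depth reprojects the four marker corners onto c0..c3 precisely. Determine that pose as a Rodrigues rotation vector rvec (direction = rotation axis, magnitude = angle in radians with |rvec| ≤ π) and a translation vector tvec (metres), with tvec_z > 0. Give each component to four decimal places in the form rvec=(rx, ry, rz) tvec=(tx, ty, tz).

rvec=(-0.7703, 0.1172, -0.0237) tvec=(0.1893, -0.0597, 0.8011)

Intrinsics K: fx=811.0, fy=760.8, cx=309.3, cy=233.4
Marker side s = 0.087 m; corners in marker frame (Z=0):
  M0 = (-0.0435, +0.0435, 0)
  M1 = (+0.0435, +0.0435, 0)
  M2 = (+0.0435, -0.0435, 0)
  M3 = (-0.0435, -0.0435, 0)
Detected image corners:
  c0 = (461.182327, 208.162290) px
  c1 = (554.268316, 202.337789) px
  c2 = (538.174085, 147.171880) px
  c3 = (451.995493, 153.131461) px
Planar DLT: solve 8×8 A·h = b for H (H[2,2]=1):
  H  [+968.04744 -290.49355 +500.93018]
  H  [-89.26944 +478.93915 +176.67531]
  H  [-0.12108 -0.86871 +1.00000]
B = K⁻¹H; ‖b₁‖=1.248300, ‖b₂‖=1.248300; λ = 2/(‖b₁‖+‖b₂‖) = 0.801090, sign → tz>0 ⇒ λ=+0.801090
r₁ = λ·B[:,0] = (+0.99321,-0.06424,-0.09699); r₂ = λ·B[:,1] = (-0.02153,+0.71780,-0.69592)
r₃ = r₁×r₂ = (+0.11433,+0.69328,+0.71154); SVD([r₁ r₂ r₃]) → R = UVᵀ:
  R  [+0.99321 -0.02153 +0.11433]
  R  [-0.06424 +0.71780 +0.69328]
  R  [-0.09699 -0.69592 +0.71154]
t = (+0.18929, -0.05973, +0.80109) m
tr R = 2.422548; θ = arccos((tr R − 1)/2) = 0.779487 rad = 44.661°
axis k = ((R−Rᵀ)₃₂, (R−Rᵀ)₁₃, (R−Rᵀ)₂₁) / (2 sinθ) = (-0.988171, +0.150318, -0.030379)
rvec = θ·k = (-0.770267, +0.117171, -0.023680)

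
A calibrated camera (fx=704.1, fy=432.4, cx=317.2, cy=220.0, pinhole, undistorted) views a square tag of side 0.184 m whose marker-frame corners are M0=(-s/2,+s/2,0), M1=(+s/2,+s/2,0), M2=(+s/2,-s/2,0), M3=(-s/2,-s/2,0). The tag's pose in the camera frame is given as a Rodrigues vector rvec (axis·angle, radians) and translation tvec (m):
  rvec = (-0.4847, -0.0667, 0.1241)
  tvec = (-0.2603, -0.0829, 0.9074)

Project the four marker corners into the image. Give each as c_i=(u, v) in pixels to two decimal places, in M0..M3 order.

Intrinsics K: fx=704.1, fy=432.4, cx=317.2, cy=220.0
Marker side s = 0.184 m; corners in marker frame (Z=0):
  M0 = (-0.0920, +0.0920, 0)
  M1 = (+0.0920, +0.0920, 0)
  M2 = (+0.0920, -0.0920, 0)
  M3 = (-0.0920, -0.0920, 0)
rvec = (-0.4847, -0.0667, 0.1241), |rvec| = θ = 0.50476 rad = 28.921°
Rodrigues: sinθ=0.48360, 1−cosθ=0.12471; R = I + sinθ·[k]× + (1−cosθ)·[k]×²:
    [+0.99028 -0.10307 -0.09335]
    [+0.13472 +0.87747 +0.46033]
    [+0.03446 -0.46843 +0.88283]
t = (-0.2603, -0.0829, 0.9074) m
M0: Pc = R·M0+t = (-0.36089, -0.01457, +0.86113); u = 704.1·(-0.36089)/0.86113 + 317.2 = 22.1219, v = 432.4·(-0.01457)/0.86113 + 220.0 = 212.6853
M1: Pc = R·M1+t = (-0.17868, +0.01022, +0.86747); u = 704.1·(-0.17868)/0.86747 + 317.2 = 172.1743, v = 432.4·(+0.01022)/0.86747 + 220.0 = 225.0949
M2: Pc = R·M2+t = (-0.15971, -0.15123, +0.95367); u = 704.1·(-0.15971)/0.95367 + 317.2 = 199.2838, v = 432.4·(-0.15123)/0.95367 + 220.0 = 151.4299
M3: Pc = R·M3+t = (-0.34192, -0.17602, +0.94733); u = 704.1·(-0.34192)/0.94733 + 317.2 = 63.0652, v = 432.4·(-0.17602)/0.94733 + 220.0 = 139.6563

c0=(22.12, 212.69) c1=(172.17, 225.09) c2=(199.28, 151.43) c3=(63.07, 139.66)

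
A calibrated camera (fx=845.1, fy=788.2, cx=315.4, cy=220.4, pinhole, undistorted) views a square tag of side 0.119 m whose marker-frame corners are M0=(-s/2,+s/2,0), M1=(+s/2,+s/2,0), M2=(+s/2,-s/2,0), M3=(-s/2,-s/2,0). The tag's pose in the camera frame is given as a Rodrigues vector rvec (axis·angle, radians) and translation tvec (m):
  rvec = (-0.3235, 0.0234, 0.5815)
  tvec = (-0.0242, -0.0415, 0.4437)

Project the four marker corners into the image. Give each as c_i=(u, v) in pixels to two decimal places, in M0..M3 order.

c0=(107.88, 172.02) c1=(301.85, 290.26) c2=(423.08, 122.54) c3=(240.12, 17.92)

Intrinsics K: fx=845.1, fy=788.2, cx=315.4, cy=220.4
Marker side s = 0.119 m; corners in marker frame (Z=0):
  M0 = (-0.0595, +0.0595, 0)
  M1 = (+0.0595, +0.0595, 0)
  M2 = (+0.0595, -0.0595, 0)
  M3 = (-0.0595, -0.0595, 0)
rvec = (-0.3235, 0.0234, 0.5815), |rvec| = θ = 0.66584 rad = 38.150°
Rodrigues: sinθ=0.61772, 1−cosθ=0.21360; R = I + sinθ·[k]× + (1−cosθ)·[k]×²:
    [+0.83682 -0.54312 -0.06892]
    [+0.53583 +0.78666 +0.30668]
    [-0.11234 -0.29356 +0.94931]
t = (-0.0242, -0.0415, 0.4437) m
M0: Pc = R·M0+t = (-0.10631, -0.02658, +0.43292); u = 845.1·(-0.10631)/0.43292 + 315.4 = 107.8784, v = 788.2·(-0.02658)/0.43292 + 220.4 = 172.0150
M1: Pc = R·M1+t = (-0.00673, +0.03719, +0.41955); u = 845.1·(-0.00673)/0.41955 + 315.4 = 301.8538, v = 788.2·(+0.03719)/0.41955 + 220.4 = 290.2649
M2: Pc = R·M2+t = (+0.05791, -0.05642, +0.45448); u = 845.1·(+0.05791)/0.45448 + 315.4 = 423.0759, v = 788.2·(-0.05642)/0.45448 + 220.4 = 122.5439
M3: Pc = R·M3+t = (-0.04167, -0.12019, +0.46785); u = 845.1·(-0.04167)/0.46785 + 315.4 = 240.1207, v = 788.2·(-0.12019)/0.46785 + 220.4 = 17.9162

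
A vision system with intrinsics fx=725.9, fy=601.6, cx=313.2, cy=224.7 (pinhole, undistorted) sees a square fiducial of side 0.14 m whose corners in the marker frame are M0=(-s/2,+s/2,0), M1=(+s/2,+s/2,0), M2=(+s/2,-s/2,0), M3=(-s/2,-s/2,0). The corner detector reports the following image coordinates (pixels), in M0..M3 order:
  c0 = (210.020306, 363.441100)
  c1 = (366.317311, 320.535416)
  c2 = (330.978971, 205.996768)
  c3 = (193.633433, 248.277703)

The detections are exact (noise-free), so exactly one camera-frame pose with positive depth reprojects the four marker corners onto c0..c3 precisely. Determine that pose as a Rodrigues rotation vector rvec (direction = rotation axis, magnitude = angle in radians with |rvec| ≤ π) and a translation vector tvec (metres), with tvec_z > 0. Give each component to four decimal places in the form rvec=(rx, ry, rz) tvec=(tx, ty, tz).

Intrinsics K: fx=725.9, fy=601.6, cx=313.2, cy=224.7
Marker side s = 0.14 m; corners in marker frame (Z=0):
  M0 = (-0.0700, +0.0700, 0)
  M1 = (+0.0700, +0.0700, 0)
  M2 = (+0.0700, -0.0700, 0)
  M3 = (-0.0700, -0.0700, 0)
Detected image corners:
  c0 = (210.020306, 363.441100) px
  c1 = (366.317311, 320.535416) px
  c2 = (330.978971, 205.996768) px
  c3 = (193.633433, 248.277703) px
Planar DLT: solve 8×8 A·h = b for H (H[2,2]=1):
  H  [+966.29104 -56.58813 +272.98638]
  H  [-385.05615 +572.30525 +281.48209]
  H  [-0.28449 -0.87188 +1.00000]
B = K⁻¹H; ‖b₁‖=1.574713, ‖b₂‖=1.574713; λ = 2/(‖b₁‖+‖b₂‖) = 0.635036, sign → tz>0 ⇒ λ=+0.635036
r₁ = λ·B[:,0] = (+0.92328,-0.33898,-0.18066); r₂ = λ·B[:,1] = (+0.18939,+0.81091,-0.55367)
r₃ = r₁×r₂ = (+0.33418,+0.47698,+0.81290); SVD([r₁ r₂ r₃]) → R = UVᵀ:
  R  [+0.92328 +0.18939 +0.33418]
  R  [-0.33898 +0.81091 +0.47698]
  R  [-0.18066 -0.55367 +0.81290]
t = (-0.03518, +0.05994, +0.63504) m
tr R = 2.547098; θ = arccos((tr R − 1)/2) = 0.686374 rad = 39.326°
axis k = ((R−Rᵀ)₃₂, (R−Rᵀ)₁₃, (R−Rᵀ)₂₁) / (2 sinθ) = (-0.813159, +0.406196, -0.416865)
rvec = θ·k = (-0.558131, +0.278803, -0.286126)

rvec=(-0.5581, 0.2788, -0.2861) tvec=(-0.0352, 0.0599, 0.6350)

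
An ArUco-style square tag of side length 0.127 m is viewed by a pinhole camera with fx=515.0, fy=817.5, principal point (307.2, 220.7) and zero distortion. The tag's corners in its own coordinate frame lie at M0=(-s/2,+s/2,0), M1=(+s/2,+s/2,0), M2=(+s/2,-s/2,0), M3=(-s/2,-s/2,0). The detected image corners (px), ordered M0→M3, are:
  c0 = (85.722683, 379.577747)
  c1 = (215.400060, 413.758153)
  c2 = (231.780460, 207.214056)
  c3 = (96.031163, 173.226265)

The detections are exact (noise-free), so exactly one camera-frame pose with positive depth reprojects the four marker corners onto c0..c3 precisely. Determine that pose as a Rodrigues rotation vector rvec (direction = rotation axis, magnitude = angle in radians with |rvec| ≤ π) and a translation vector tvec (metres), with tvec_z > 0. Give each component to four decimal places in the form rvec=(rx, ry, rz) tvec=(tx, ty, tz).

rvec=(0.1686, 0.0450, 0.1531) tvec=(-0.1408, 0.0442, 0.4823)

Intrinsics K: fx=515.0, fy=817.5, cx=307.2, cy=220.7
Marker side s = 0.127 m; corners in marker frame (Z=0):
  M0 = (-0.0635, +0.0635, 0)
  M1 = (+0.0635, +0.0635, 0)
  M2 = (+0.0635, -0.0635, 0)
  M3 = (-0.0635, -0.0635, 0)
Detected image corners:
  c0 = (85.722683, 379.577747) px
  c1 = (215.400060, 413.758153) px
  c2 = (231.780460, 207.214056) px
  c3 = (96.031163, 173.226265) px
Planar DLT: solve 8×8 A·h = b for H (H[2,2]=1):
  H  [+1034.11476 -49.36988 +156.80678]
  H  [+249.10702 +1729.34462 +295.69096]
  H  [-0.06573 +0.35364 +1.00000]
B = K⁻¹H; ‖b₁‖=2.073482, ‖b₂‖=2.073482; λ = 2/(‖b₁‖+‖b₂‖) = 0.482280, sign → tz>0 ⇒ λ=+0.482280
r₁ = λ·B[:,0] = (+0.98732,+0.15552,-0.03170); r₂ = λ·B[:,1] = (-0.14797,+0.97417,+0.17056)
r₃ = r₁×r₂ = (+0.05741,-0.16370,+0.98484); SVD([r₁ r₂ r₃]) → R = UVᵀ:
  R  [+0.98732 -0.14797 +0.05741]
  R  [+0.15552 +0.97417 -0.16370]
  R  [-0.03170 +0.17056 +0.98484]
t = (-0.14084, +0.04424, +0.48228) m
tr R = 2.946337; θ = arccos((tr R − 1)/2) = 0.232175 rad = 13.303°
axis k = ((R−Rᵀ)₃₂, (R−Rᵀ)₁₃, (R−Rᵀ)₂₁) / (2 sinθ) = (+0.726349, +0.193635, +0.659486)
rvec = θ·k = (+0.168640, +0.044957, +0.153116)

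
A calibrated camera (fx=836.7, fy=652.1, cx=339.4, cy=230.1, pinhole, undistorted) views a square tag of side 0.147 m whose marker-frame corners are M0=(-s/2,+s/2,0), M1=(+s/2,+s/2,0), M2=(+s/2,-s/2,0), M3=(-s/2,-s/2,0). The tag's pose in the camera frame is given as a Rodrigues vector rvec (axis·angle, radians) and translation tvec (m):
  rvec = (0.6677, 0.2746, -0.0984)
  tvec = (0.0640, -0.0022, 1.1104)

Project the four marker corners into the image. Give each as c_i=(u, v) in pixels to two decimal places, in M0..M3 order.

c0=(344.06, 260.87) c1=(448.32, 261.81) c2=(436.58, 192.78) c3=(324.34, 194.40)

Intrinsics K: fx=836.7, fy=652.1, cx=339.4, cy=230.1
Marker side s = 0.147 m; corners in marker frame (Z=0):
  M0 = (-0.0735, +0.0735, 0)
  M1 = (+0.0735, +0.0735, 0)
  M2 = (+0.0735, -0.0735, 0)
  M3 = (-0.0735, -0.0735, 0)
rvec = (0.6677, 0.2746, -0.0984), |rvec| = θ = 0.72864 rad = 41.748°
Rodrigues: sinθ=0.66585, 1−cosθ=0.25392; R = I + sinθ·[k]× + (1−cosθ)·[k]×²:
    [+0.95931 +0.17761 +0.21952]
    [-0.00223 +0.78215 -0.62309]
    [-0.28236 +0.59724 +0.75071]
t = (0.0640, -0.0022, 1.1104) m
M0: Pc = R·M0+t = (+0.00655, +0.05545, +1.17505); u = 836.7·(+0.00655)/1.17505 + 339.4 = 344.0608, v = 652.1·(+0.05545)/1.17505 + 230.1 = 260.8732
M1: Pc = R·M1+t = (+0.14756, +0.05512, +1.13354); u = 836.7·(+0.14756)/1.13354 + 339.4 = 448.3206, v = 652.1·(+0.05512)/1.13354 + 230.1 = 261.8114
M2: Pc = R·M2+t = (+0.12145, -0.05985, +1.04575); u = 836.7·(+0.12145)/1.04575 + 339.4 = 436.5753, v = 652.1·(-0.05985)/1.04575 + 230.1 = 192.7781
M3: Pc = R·M3+t = (-0.01956, -0.05952, +1.08726); u = 836.7·(-0.01956)/1.08726 + 339.4 = 324.3449, v = 652.1·(-0.05952)/1.08726 + 230.1 = 194.3996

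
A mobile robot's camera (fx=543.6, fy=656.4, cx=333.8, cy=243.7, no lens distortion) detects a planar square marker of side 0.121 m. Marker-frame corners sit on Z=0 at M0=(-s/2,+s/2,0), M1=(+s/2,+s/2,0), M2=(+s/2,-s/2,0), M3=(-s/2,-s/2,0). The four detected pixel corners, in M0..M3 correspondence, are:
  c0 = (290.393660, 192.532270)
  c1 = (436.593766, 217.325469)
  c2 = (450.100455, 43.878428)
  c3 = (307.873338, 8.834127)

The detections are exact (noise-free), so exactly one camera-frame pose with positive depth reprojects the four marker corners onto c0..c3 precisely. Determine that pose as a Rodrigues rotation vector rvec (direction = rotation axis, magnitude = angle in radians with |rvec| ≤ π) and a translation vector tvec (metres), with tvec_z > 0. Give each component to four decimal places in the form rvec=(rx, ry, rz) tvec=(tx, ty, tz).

Intrinsics K: fx=543.6, fy=656.4, cx=333.8, cy=243.7
Marker side s = 0.121 m; corners in marker frame (Z=0):
  M0 = (-0.0605, +0.0605, 0)
  M1 = (+0.0605, +0.0605, 0)
  M2 = (+0.0605, -0.0605, 0)
  M3 = (-0.0605, -0.0605, 0)
Detected image corners:
  c0 = (290.393660, 192.532270) px
  c1 = (436.593766, 217.325469) px
  c2 = (450.100455, 43.878428) px
  c3 = (307.873338, 8.834127) px
Planar DLT: solve 8×8 A·h = b for H (H[2,2]=1):
  H  [+1378.59939 -191.98526 +373.51821]
  H  [+305.93463 +1454.44210 +115.16059]
  H  [+0.50351 -0.17359 +1.00000]
B = K⁻¹H; ‖b₁‖=2.300087, ‖b₂‖=2.300087; λ = 2/(‖b₁‖+‖b₂‖) = 0.434766, sign → tz>0 ⇒ λ=+0.434766
r₁ = λ·B[:,0] = (+0.96817,+0.12136,+0.21891); r₂ = λ·B[:,1] = (-0.10721,+0.99137,-0.07547)
r₃ = r₁×r₂ = (-0.22618,+0.04960,+0.97282); SVD([r₁ r₂ r₃]) → R = UVᵀ:
  R  [+0.96817 -0.10721 -0.22618]
  R  [+0.12136 +0.99137 +0.04960]
  R  [+0.21891 -0.07547 +0.97282]
t = (+0.03177, -0.08514, +0.43477) m
tr R = 2.932359; θ = arccos((tr R − 1)/2) = 0.260818 rad = 14.944°
axis k = ((R−Rᵀ)₃₂, (R−Rᵀ)₁₃, (R−Rᵀ)₂₁) / (2 sinθ) = (-0.242503, -0.863008, +0.443181)
rvec = θ·k = (-0.063249, -0.225088, +0.115590)

rvec=(-0.0632, -0.2251, 0.1156) tvec=(0.0318, -0.0851, 0.4348)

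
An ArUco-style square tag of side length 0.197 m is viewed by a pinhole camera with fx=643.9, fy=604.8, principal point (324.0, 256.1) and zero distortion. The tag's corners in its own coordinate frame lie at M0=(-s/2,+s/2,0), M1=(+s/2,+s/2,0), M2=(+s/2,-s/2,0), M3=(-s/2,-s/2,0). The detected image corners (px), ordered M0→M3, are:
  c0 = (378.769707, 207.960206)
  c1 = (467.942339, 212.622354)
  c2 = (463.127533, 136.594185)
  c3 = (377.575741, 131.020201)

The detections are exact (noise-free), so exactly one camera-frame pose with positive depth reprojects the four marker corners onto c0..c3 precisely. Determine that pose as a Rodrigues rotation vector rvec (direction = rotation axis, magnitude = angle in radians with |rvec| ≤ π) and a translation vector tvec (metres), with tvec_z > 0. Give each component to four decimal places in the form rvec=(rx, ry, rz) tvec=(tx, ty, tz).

Intrinsics K: fx=643.9, fy=604.8, cx=324.0, cy=256.1
Marker side s = 0.197 m; corners in marker frame (Z=0):
  M0 = (-0.0985, +0.0985, 0)
  M1 = (+0.0985, +0.0985, 0)
  M2 = (+0.0985, -0.0985, 0)
  M3 = (-0.0985, -0.0985, 0)
Detected image corners:
  c0 = (378.769707, 207.960206) px
  c1 = (467.942339, 212.622354) px
  c2 = (463.127533, 136.594185) px
  c3 = (377.575741, 131.020201) px
Planar DLT: solve 8×8 A·h = b for H (H[2,2]=1):
  H  [+474.81131 -74.51901 +422.14401]
  H  [+38.89231 +351.58770 +171.26590]
  H  [+0.07477 -0.21296 +1.00000]
B = K⁻¹H; ‖b₁‖=0.704517, ‖b₂‖=0.704517; λ = 2/(‖b₁‖+‖b₂‖) = 1.419412, sign → tz>0 ⇒ λ=+1.419412
r₁ = λ·B[:,0] = (+0.99327,+0.04634,+0.10613); r₂ = λ·B[:,1] = (-0.01217,+0.95314,-0.30228)
r₃ = r₁×r₂ = (-0.11516,+0.29895,+0.94729); SVD([r₁ r₂ r₃]) → R = UVᵀ:
  R  [+0.99327 -0.01217 -0.11516]
  R  [+0.04634 +0.95314 +0.29895]
  R  [+0.10613 -0.30228 +0.94729]
t = (+0.21635, -0.19910, +1.41941) m
tr R = 2.893709; θ = arccos((tr R − 1)/2) = 0.327484 rad = 18.763°
axis k = ((R−Rᵀ)₃₂, (R−Rᵀ)₁₃, (R−Rᵀ)₂₁) / (2 sinθ) = (-0.934564, -0.343974, +0.090946)
rvec = θ·k = (-0.306055, -0.112646, +0.029783)

rvec=(-0.3061, -0.1126, 0.0298) tvec=(0.2163, -0.1991, 1.4194)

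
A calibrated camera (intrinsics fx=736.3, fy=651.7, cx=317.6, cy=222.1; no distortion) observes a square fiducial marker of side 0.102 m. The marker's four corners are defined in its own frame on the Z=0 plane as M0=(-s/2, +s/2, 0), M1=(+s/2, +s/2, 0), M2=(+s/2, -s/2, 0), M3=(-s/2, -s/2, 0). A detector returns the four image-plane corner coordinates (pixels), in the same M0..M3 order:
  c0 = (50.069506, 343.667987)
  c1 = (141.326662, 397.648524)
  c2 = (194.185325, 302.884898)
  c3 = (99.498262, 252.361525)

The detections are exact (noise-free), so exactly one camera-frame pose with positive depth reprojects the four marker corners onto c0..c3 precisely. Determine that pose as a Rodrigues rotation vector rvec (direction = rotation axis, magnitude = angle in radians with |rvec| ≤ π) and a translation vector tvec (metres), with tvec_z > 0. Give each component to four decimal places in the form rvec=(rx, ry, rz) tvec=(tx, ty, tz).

Intrinsics K: fx=736.3, fy=651.7, cx=317.6, cy=222.1
Marker side s = 0.102 m; corners in marker frame (Z=0):
  M0 = (-0.0510, +0.0510, 0)
  M1 = (+0.0510, +0.0510, 0)
  M2 = (+0.0510, -0.0510, 0)
  M3 = (-0.0510, -0.0510, 0)
Detected image corners:
  c0 = (50.069506, 343.667987) px
  c1 = (141.326662, 397.648524) px
  c2 = (194.185325, 302.884898) px
  c3 = (99.498262, 252.361525) px
Planar DLT: solve 8×8 A·h = b for H (H[2,2]=1):
  H  [+858.81371 -486.09544 +120.08149]
  H  [+371.86182 +951.67118 +323.85542]
  H  [-0.43351 +0.12321 +1.00000]
B = K⁻¹H; ‖b₁‖=1.592357, ‖b₂‖=1.592357; λ = 2/(‖b₁‖+‖b₂‖) = 0.628000, sign → tz>0 ⇒ λ=+0.628000
r₁ = λ·B[:,0] = (+0.84993,+0.45112,-0.27225); r₂ = λ·B[:,1] = (-0.44797,+0.89069,+0.07738)
r₃ = r₁×r₂ = (+0.27739,+0.05619,+0.95911); SVD([r₁ r₂ r₃]) → R = UVᵀ:
  R  [+0.84993 -0.44797 +0.27739]
  R  [+0.45112 +0.89069 +0.05619]
  R  [-0.27225 +0.07738 +0.95911]
t = (-0.16847, +0.09805, +0.62800) m
tr R = 2.699730; θ = arccos((tr R − 1)/2) = 0.555068 rad = 31.803°
axis k = ((R−Rᵀ)₃₂, (R−Rᵀ)₁₃, (R−Rᵀ)₂₁) / (2 sinθ) = (+0.020097, +0.521477, +0.853028)
rvec = θ·k = (+0.011155, +0.289455, +0.473488)

rvec=(0.0112, 0.2895, 0.4735) tvec=(-0.1685, 0.0981, 0.6280)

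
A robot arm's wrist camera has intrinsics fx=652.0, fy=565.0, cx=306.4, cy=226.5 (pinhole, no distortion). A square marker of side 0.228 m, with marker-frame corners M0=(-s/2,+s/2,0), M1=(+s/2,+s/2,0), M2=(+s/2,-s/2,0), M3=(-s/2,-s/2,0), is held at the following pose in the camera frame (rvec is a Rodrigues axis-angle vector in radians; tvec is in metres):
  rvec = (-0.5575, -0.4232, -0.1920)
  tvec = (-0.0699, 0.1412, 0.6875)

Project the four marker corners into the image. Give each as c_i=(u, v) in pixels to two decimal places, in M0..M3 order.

Intrinsics K: fx=652.0, fy=565.0, cx=306.4, cy=226.5
Marker side s = 0.228 m; corners in marker frame (Z=0):
  M0 = (-0.1140, +0.1140, 0)
  M1 = (+0.1140, +0.1140, 0)
  M2 = (+0.1140, -0.1140, 0)
  M3 = (-0.1140, -0.1140, 0)
rvec = (-0.5575, -0.4232, -0.1920), |rvec| = θ = 0.72579 rad = 41.585°
Rodrigues: sinθ=0.66373, 1−cosθ=0.25202; R = I + sinθ·[k]× + (1−cosθ)·[k]×²:
    [+0.89668 +0.28846 -0.33580]
    [-0.06270 +0.83366 +0.54870]
    [+0.43822 -0.47095 +0.76561]
t = (-0.0699, 0.1412, 0.6875) m
M0: Pc = R·M0+t = (-0.13924, +0.24339, +0.58385); u = 652.0·(-0.13924)/0.58385 + 306.4 = 150.9120, v = 565.0·(+0.24339)/0.58385 + 226.5 = 462.0263
M1: Pc = R·M1+t = (+0.06521, +0.22909, +0.68377); u = 652.0·(+0.06521)/0.68377 + 306.4 = 368.5761, v = 565.0·(+0.22909)/0.68377 + 226.5 = 415.7972
M2: Pc = R·M2+t = (-0.00056, +0.03901, +0.79115); u = 652.0·(-0.00056)/0.79115 + 306.4 = 305.9357, v = 565.0·(+0.03901)/0.79115 + 226.5 = 254.3622
M3: Pc = R·M3+t = (-0.20501, +0.05331, +0.69123); u = 652.0·(-0.20501)/0.69123 + 306.4 = 113.0296, v = 565.0·(+0.05331)/0.69123 + 226.5 = 270.0751

c0=(150.91, 462.03) c1=(368.58, 415.80) c2=(305.94, 254.36) c3=(113.03, 270.08)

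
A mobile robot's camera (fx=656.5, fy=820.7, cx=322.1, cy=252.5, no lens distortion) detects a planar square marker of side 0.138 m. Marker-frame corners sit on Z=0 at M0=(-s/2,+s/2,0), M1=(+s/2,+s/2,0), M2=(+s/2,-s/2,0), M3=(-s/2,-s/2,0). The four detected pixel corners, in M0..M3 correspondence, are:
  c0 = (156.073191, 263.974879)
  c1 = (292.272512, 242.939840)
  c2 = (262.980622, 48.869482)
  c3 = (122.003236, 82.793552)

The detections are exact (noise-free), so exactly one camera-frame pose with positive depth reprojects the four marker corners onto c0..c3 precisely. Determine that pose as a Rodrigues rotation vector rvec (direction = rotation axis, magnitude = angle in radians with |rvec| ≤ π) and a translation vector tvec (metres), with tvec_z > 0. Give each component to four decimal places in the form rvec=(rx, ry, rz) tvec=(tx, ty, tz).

Intrinsics K: fx=656.5, fy=820.7, cx=322.1, cy=252.5
Marker side s = 0.138 m; corners in marker frame (Z=0):
  M0 = (-0.0690, +0.0690, 0)
  M1 = (+0.0690, +0.0690, 0)
  M2 = (+0.0690, -0.0690, 0)
  M3 = (-0.0690, -0.0690, 0)
Detected image corners:
  c0 = (156.073191, 263.974879) px
  c1 = (292.272512, 242.939840) px
  c2 = (262.980622, 48.869482) px
  c3 = (122.003236, 82.793552) px
Planar DLT: solve 8×8 A·h = b for H (H[2,2]=1):
  H  [+910.87238 +303.40571 +206.58324]
  H  [-269.23667 +1414.33971 +162.34504]
  H  [-0.44626 +0.35185 +1.00000]
B = K⁻¹H; ‖b₁‖=1.678129, ‖b₂‖=1.678129; λ = 2/(‖b₁‖+‖b₂‖) = 0.595902, sign → tz>0 ⇒ λ=+0.595902
r₁ = λ·B[:,0] = (+0.95727,-0.11367,-0.26593); r₂ = λ·B[:,1] = (+0.17253,+0.96243,+0.20967)
r₃ = r₁×r₂ = (+0.23210,-0.24659,+0.94092); SVD([r₁ r₂ r₃]) → R = UVᵀ:
  R  [+0.95727 +0.17253 +0.23210]
  R  [-0.11367 +0.96243 -0.24659]
  R  [-0.26593 +0.20967 +0.94092]
t = (-0.10485, -0.06546, +0.59590) m
tr R = 2.860614; θ = arccos((tr R − 1)/2) = 0.375547 rad = 21.517°
axis k = ((R−Rᵀ)₃₂, (R−Rᵀ)₁₃, (R−Rᵀ)₂₁) / (2 sinθ) = (+0.621966, +0.678922, -0.390157)
rvec = θ·k = (+0.233578, +0.254967, -0.146522)

rvec=(0.2336, 0.2550, -0.1465) tvec=(-0.1049, -0.0655, 0.5959)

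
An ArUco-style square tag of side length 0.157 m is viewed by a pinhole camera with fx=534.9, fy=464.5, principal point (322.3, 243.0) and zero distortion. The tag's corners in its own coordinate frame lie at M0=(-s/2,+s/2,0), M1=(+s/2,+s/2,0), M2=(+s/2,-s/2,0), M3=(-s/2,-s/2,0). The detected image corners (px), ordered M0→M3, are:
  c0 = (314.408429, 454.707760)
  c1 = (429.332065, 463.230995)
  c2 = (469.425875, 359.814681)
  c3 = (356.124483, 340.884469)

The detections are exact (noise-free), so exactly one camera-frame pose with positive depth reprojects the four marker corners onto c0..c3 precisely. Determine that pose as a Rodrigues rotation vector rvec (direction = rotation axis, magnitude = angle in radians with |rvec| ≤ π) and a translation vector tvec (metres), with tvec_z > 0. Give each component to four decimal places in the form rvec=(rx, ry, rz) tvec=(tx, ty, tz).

rvec=(0.1318, -0.3665, 0.2803) tvec=(0.0845, 0.2181, 0.6233)

Intrinsics K: fx=534.9, fy=464.5, cx=322.3, cy=243.0
Marker side s = 0.157 m; corners in marker frame (Z=0):
  M0 = (-0.0785, +0.0785, 0)
  M1 = (+0.0785, +0.0785, 0)
  M2 = (+0.0785, -0.0785, 0)
  M3 = (-0.0785, -0.0785, 0)
Detected image corners:
  c0 = (314.408429, 454.707760) px
  c1 = (429.332065, 463.230995) px
  c2 = (469.425875, 359.814681) px
  c3 = (356.124483, 340.884469) px
Planar DLT: solve 8×8 A·h = b for H (H[2,2]=1):
  H  [+960.21954 -212.18130 +394.78968]
  H  [+327.78819 +739.93002 +405.50282]
  H  [+0.59476 +0.12265 +1.00000]
B = K⁻¹H; ‖b₁‖=1.604277, ‖b₂‖=1.604277; λ = 2/(‖b₁‖+‖b₂‖) = 0.623334, sign → tz>0 ⇒ λ=+0.623334
r₁ = λ·B[:,0] = (+0.89559,+0.24593,+0.37074); r₂ = λ·B[:,1] = (-0.29333,+0.95295,+0.07645)
r₃ = r₁×r₂ = (-0.33449,-0.17722,+0.92559); SVD([r₁ r₂ r₃]) → R = UVᵀ:
  R  [+0.89559 -0.29333 -0.33449]
  R  [+0.24593 +0.95295 -0.17722]
  R  [+0.37074 +0.07645 +0.92559]
t = (+0.08447, +0.21807, +0.62333) m
tr R = 2.774124; θ = arccos((tr R − 1)/2) = 0.479855 rad = 27.494°
axis k = ((R−Rᵀ)₃₂, (R−Rᵀ)₁₃, (R−Rᵀ)₂₁) / (2 sinθ) = (+0.274740, -0.763809, +0.584049)
rvec = θ·k = (+0.131835, -0.366518, +0.280259)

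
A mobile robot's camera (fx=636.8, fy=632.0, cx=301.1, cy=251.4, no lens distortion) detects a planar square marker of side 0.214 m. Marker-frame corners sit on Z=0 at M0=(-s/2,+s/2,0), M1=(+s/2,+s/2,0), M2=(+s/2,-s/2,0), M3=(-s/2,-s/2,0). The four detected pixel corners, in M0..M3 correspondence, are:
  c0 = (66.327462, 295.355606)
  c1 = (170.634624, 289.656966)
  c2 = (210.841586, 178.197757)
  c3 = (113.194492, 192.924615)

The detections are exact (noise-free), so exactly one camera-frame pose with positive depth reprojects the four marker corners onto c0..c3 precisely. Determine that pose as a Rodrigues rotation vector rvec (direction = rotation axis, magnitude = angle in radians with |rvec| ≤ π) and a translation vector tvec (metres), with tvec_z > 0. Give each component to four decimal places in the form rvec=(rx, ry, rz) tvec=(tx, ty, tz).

rvec=(-0.5921, 0.4858, 0.0724) tvec=(-0.2646, -0.0246, 1.0398)

Intrinsics K: fx=636.8, fy=632.0, cx=301.1, cy=251.4
Marker side s = 0.214 m; corners in marker frame (Z=0):
  M0 = (-0.1070, +0.1070, 0)
  M1 = (+0.1070, +0.1070, 0)
  M2 = (+0.1070, -0.1070, 0)
  M3 = (-0.1070, -0.1070, 0)
Detected image corners:
  c0 = (66.327462, 295.355606) px
  c1 = (170.634624, 289.656966) px
  c2 = (210.841586, 178.197757) px
  c3 = (113.194492, 192.924615) px
Planar DLT: solve 8×8 A·h = b for H (H[2,2]=1):
  H  [+409.01834 -274.14055 +139.02298]
  H  [-154.53011 +379.50866 +236.42122]
  H  [-0.44212 -0.49883 +1.00000]
B = K⁻¹H; ‖b₁‖=0.961758, ‖b₂‖=0.961758; λ = 2/(‖b₁‖+‖b₂‖) = 1.039763, sign → tz>0 ⇒ λ=+1.039763
r₁ = λ·B[:,0] = (+0.88520,-0.07137,-0.45970); r₂ = λ·B[:,1] = (-0.20237,+0.83068,-0.51866)
r₃ = r₁×r₂ = (+0.41888,+0.55215,+0.72088); SVD([r₁ r₂ r₃]) → R = UVᵀ:
  R  [+0.88520 -0.20237 +0.41888]
  R  [-0.07137 +0.83068 +0.55215]
  R  [-0.45970 -0.51866 +0.72088]
t = (-0.26464, -0.02464, +1.03976) m
tr R = 2.436763; θ = arccos((tr R − 1)/2) = 0.769323 rad = 44.079°
axis k = ((R−Rᵀ)₃₂, (R−Rᵀ)₁₃, (R−Rᵀ)₂₁) / (2 sinθ) = (-0.769653, +0.631481, +0.094158)
rvec = θ·k = (-0.592112, +0.485813, +0.072438)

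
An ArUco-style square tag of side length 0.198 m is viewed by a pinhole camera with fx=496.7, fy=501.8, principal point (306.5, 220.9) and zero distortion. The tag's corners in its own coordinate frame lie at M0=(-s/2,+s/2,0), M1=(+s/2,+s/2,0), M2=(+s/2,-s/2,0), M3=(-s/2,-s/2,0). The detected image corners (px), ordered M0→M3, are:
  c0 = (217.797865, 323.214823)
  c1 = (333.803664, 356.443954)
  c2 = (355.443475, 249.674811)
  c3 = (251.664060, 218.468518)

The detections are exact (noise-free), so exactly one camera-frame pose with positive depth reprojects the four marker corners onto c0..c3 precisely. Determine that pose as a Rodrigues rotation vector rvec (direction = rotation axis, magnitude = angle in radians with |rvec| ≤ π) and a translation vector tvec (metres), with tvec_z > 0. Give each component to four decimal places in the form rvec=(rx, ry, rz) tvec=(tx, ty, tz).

Intrinsics K: fx=496.7, fy=501.8, cx=306.5, cy=220.9
Marker side s = 0.198 m; corners in marker frame (Z=0):
  M0 = (-0.0990, +0.0990, 0)
  M1 = (+0.0990, +0.0990, 0)
  M2 = (+0.0990, -0.0990, 0)
  M3 = (-0.0990, -0.0990, 0)
Detected image corners:
  c0 = (217.797865, 323.214823) px
  c1 = (333.803664, 356.443954) px
  c2 = (355.443475, 249.674811) px
  c3 = (251.664060, 218.468518) px
Planar DLT: solve 8×8 A·h = b for H (H[2,2]=1):
  H  [+573.40881 -297.66066 +290.80186]
  H  [+182.31129 +377.94378 +284.21093]
  H  [+0.06925 -0.54442 +1.00000]
B = K⁻¹H; ‖b₁‖=1.162523, ‖b₂‖=1.162523; λ = 2/(‖b₁‖+‖b₂‖) = 0.860198, sign → tz>0 ⇒ λ=+0.860198
r₁ = λ·B[:,0] = (+0.95629,+0.28630,+0.05957); r₂ = λ·B[:,1] = (-0.22652,+0.85404,-0.46831)
r₃ = r₁×r₂ = (-0.18495,+0.43434,+0.88156); SVD([r₁ r₂ r₃]) → R = UVᵀ:
  R  [+0.95629 -0.22652 -0.18495]
  R  [+0.28630 +0.85404 +0.43434]
  R  [+0.05957 -0.46831 +0.88156]
t = (-0.02719, +0.10853, +0.86020) m
tr R = 2.691878; θ = arccos((tr R − 1)/2) = 0.562472 rad = 32.227°
axis k = ((R−Rᵀ)₃₂, (R−Rᵀ)₁₃, (R−Rᵀ)₂₁) / (2 sinθ) = (-0.846321, -0.229257, +0.480814)
rvec = θ·k = (-0.476032, -0.128951, +0.270445)

rvec=(-0.4760, -0.1290, 0.2704) tvec=(-0.0272, 0.1085, 0.8602)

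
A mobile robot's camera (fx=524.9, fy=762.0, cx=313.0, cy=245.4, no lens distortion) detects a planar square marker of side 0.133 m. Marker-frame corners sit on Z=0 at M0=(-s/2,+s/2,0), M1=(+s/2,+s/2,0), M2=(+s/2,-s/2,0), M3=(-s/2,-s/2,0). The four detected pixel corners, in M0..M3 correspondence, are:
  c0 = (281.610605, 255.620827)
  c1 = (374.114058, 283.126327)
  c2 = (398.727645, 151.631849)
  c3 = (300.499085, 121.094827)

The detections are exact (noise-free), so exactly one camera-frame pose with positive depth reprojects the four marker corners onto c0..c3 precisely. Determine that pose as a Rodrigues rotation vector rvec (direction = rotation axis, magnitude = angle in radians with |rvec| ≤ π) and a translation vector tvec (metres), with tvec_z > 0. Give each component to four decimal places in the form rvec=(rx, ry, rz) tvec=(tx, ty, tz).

rvec=(0.3448, -0.0144, 0.2097) tvec=(0.0349, -0.0379, 0.7150)

Intrinsics K: fx=524.9, fy=762.0, cx=313.0, cy=245.4
Marker side s = 0.133 m; corners in marker frame (Z=0):
  M0 = (-0.0665, +0.0665, 0)
  M1 = (+0.0665, +0.0665, 0)
  M2 = (+0.0665, -0.0665, 0)
  M3 = (-0.0665, -0.0665, 0)
Detected image corners:
  c0 = (281.610605, 255.620827) px
  c1 = (374.114058, 283.126327) px
  c2 = (398.727645, 151.631849) px
  c3 = (300.499085, 121.094827) px
Planar DLT: solve 8×8 A·h = b for H (H[2,2]=1):
  H  [+739.88613 -5.37908 +338.62010]
  H  [+231.93521 +1094.80665 +205.00173]
  H  [+0.06943 +0.46721 +1.00000]
B = K⁻¹H; ‖b₁‖=1.398664, ‖b₂‖=1.398664; λ = 2/(‖b₁‖+‖b₂‖) = 0.714968, sign → tz>0 ⇒ λ=+0.714968
r₁ = λ·B[:,0] = (+0.97820,+0.20163,+0.04964); r₂ = λ·B[:,1] = (-0.20652,+0.91966,+0.33404)
r₃ = r₁×r₂ = (+0.02170,-0.33701,+0.94125); SVD([r₁ r₂ r₃]) → R = UVᵀ:
  R  [+0.97820 -0.20652 +0.02170]
  R  [+0.20163 +0.91966 -0.33701]
  R  [+0.04964 +0.33404 +0.94125]
t = (+0.03490, -0.03790, +0.71497) m
tr R = 2.839109; θ = arccos((tr R − 1)/2) = 0.403850 rad = 23.139°
axis k = ((R−Rᵀ)₃₂, (R−Rᵀ)₁₃, (R−Rᵀ)₂₁) / (2 sinθ) = (+0.853837, -0.035541, +0.519326)
rvec = θ·k = (+0.344822, -0.014353, +0.209730)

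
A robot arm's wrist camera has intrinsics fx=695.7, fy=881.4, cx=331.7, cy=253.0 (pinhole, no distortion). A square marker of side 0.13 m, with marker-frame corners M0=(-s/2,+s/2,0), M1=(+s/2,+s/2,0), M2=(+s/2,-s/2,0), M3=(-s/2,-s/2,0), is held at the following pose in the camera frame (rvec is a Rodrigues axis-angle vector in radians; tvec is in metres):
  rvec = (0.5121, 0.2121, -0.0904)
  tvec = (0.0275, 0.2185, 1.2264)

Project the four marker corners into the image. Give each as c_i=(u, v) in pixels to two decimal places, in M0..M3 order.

c0=(317.04, 445.01) c1=(387.58, 446.47) c2=(379.89, 372.37) c3=(305.93, 372.61)

Intrinsics K: fx=695.7, fy=881.4, cx=331.7, cy=253.0
Marker side s = 0.13 m; corners in marker frame (Z=0):
  M0 = (-0.0650, +0.0650, 0)
  M1 = (+0.0650, +0.0650, 0)
  M2 = (+0.0650, -0.0650, 0)
  M3 = (-0.0650, -0.0650, 0)
rvec = (0.5121, 0.2121, -0.0904), |rvec| = θ = 0.56161 rad = 32.178°
Rodrigues: sinθ=0.53255, 1−cosθ=0.15360; R = I + sinθ·[k]× + (1−cosθ)·[k]×²:
    [+0.97411 +0.13862 +0.17858]
    [-0.03283 +0.86831 -0.49494]
    [-0.22367 +0.47626 +0.85038]
t = (0.0275, 0.2185, 1.2264) m
M0: Pc = R·M0+t = (-0.02681, +0.27707, +1.27190); u = 695.7·(-0.02681)/1.27190 + 331.7 = 317.0371, v = 881.4·(+0.27707)/1.27190 + 253.0 = 445.0069
M1: Pc = R·M1+t = (+0.09983, +0.27281, +1.24282); u = 695.7·(+0.09983)/1.24282 + 331.7 = 387.5810, v = 881.4·(+0.27281)/1.24282 + 253.0 = 446.4727
M2: Pc = R·M2+t = (+0.08181, +0.15993, +1.18090); u = 695.7·(+0.08181)/1.18090 + 331.7 = 379.8946, v = 881.4·(+0.15993)/1.18090 + 253.0 = 372.3653
M3: Pc = R·M3+t = (-0.04483, +0.16419, +1.20998); u = 695.7·(-0.04483)/1.20998 + 331.7 = 305.9257, v = 881.4·(+0.16419)/1.20998 + 253.0 = 372.6055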